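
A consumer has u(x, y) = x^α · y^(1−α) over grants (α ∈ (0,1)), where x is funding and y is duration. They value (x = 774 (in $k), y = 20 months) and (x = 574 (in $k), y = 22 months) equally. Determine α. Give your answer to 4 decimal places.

Indifference: 774^α · 20^(1−α) = 574^α · 22^(1−α).
(774/574)^α = (22/20)^(1−α); take logs: α·ln(774/574) = (1−α)·ln(22/20), i.e. α·0.2989425 = (1−α)·0.0953102.
With A = 0.2989425 and B = 0.0953102: α·A = (1−α)·B, so α = B/(A+B) = 0.0953102/0.3942527 ≈ 0.2417.

α ≈ 0.2417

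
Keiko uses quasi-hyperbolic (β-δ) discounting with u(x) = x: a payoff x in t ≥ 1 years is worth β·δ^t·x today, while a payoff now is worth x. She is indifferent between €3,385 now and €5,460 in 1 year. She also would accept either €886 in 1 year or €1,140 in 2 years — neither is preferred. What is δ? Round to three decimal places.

The second indifference involves only future payoffs, so β cancels: β·δ^1·886 = β·δ^2·1140, giving δ = 886/1140 = 0.77719.

δ ≈ 0.777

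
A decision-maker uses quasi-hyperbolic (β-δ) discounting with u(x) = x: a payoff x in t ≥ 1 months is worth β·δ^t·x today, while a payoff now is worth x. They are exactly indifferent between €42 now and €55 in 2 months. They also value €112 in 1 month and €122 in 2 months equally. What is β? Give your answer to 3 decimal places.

From the later pair, β·δ^1·112 = β·δ^2·122; dividing through, δ = 112/122 = 0.91803.
The first indifference: 42 = β·δ^2·55, so β = 42/(δ^2·55) = 42/(0.84278·55) ≈ 0.906.

β ≈ 0.906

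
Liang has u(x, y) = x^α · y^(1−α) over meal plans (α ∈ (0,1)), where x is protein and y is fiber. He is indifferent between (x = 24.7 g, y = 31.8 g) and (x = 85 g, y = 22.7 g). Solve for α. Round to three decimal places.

Set the two utilities equal: 24.7^α·31.8^(1−α) = 85^α·22.7^(1−α).
Taking logs: α·ln 24.7 + (1−α)·ln 31.8 = α·ln 85 + (1−α)·ln 22.7, i.e. α·-1.235848 = (1−α)·-0.337101.
So α/(1−α) = (-0.337101)/(-1.235848) = 0.272769, and α = 0.272769/1.272769 ≈ 0.214.

α ≈ 0.214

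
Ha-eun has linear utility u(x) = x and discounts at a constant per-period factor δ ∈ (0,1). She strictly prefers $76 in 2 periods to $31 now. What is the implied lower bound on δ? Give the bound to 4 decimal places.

δ > 0.6387

Under u(x) = x this choice says 31 < δ^2·76.
So δ^2 > 31/76 = 0.40789; taking the square root of both positive sides preserves the inequality.
δ > 0.40789^(1/2) = 0.6387.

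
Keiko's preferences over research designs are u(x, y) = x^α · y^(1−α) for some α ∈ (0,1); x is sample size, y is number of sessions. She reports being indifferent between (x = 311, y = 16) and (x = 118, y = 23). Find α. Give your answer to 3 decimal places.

Set the two utilities equal: 311^α·16^(1−α) = 118^α·23^(1−α).
Taking logs: α·ln 311 + (1−α)·ln 16 = α·ln 118 + (1−α)·ln 23, i.e. α·0.969108 = (1−α)·0.362905.
With A = 0.969108 and B = 0.362905: α·A = (1−α)·B, so α = B/(A+B) = 0.362905/1.332013 ≈ 0.272.

α ≈ 0.272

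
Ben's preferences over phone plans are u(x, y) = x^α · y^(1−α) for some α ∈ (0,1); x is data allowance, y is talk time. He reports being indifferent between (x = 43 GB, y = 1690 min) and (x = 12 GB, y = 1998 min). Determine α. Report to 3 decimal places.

Set the two utilities equal: 43^α·1690^(1−α) = 12^α·1998^(1−α).
(43/12)^α = (1998/1690)^(1−α); take logs: α·ln(43/12) = (1−α)·ln(1998/1690), i.e. α·1.276293 = (1−α)·0.167418.
Thus α·(1.443711) = 0.167418, so α = 0.167418/1.443711 ≈ 0.116.

α ≈ 0.116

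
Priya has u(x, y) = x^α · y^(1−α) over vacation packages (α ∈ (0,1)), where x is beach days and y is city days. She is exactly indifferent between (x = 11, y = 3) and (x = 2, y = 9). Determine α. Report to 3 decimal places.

The Cobb–Douglas utilities coincide, so 11^α·3^(1−α) = 2^α·9^(1−α).
(11/2)^α = (9/3)^(1−α); take logs: α·ln(11/2) = (1−α)·ln(9/3), i.e. α·1.704748 = (1−α)·1.098612.
With A = 1.704748 and B = 1.098612: α·A = (1−α)·B, so α = B/(A+B) = 1.098612/2.803360 ≈ 0.392.

α ≈ 0.392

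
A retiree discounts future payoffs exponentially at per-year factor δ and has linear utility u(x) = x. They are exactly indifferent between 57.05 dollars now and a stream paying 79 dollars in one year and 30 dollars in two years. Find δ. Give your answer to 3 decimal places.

δ ≈ 0.590

Equating present values: 57.05 = 79δ + 30δ².
Rearranged: 30δ² + 79δ − 57.05 = 0.
δ = (−79 + √(79² + 4·30·57.05)) / (2·30) = (−79 + √13087.00) / 60 ≈ 0.590.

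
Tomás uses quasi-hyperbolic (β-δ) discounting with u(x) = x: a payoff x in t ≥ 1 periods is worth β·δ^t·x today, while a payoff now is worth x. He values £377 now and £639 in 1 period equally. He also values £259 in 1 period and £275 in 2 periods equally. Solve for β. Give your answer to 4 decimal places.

β ≈ 0.6264

Both payoffs in the second observation are in the future, so β drops out: δ^1·259 = δ^2·275 ⇒ δ = 259/275 = 0.94182.
Now use the now-vs-future pair: 377 = β·δ·639 gives β = 377/(0.94182·639) ≈ 0.6264.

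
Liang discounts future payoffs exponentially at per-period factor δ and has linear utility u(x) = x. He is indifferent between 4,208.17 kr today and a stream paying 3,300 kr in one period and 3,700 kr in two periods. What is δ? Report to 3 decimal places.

δ ≈ 0.710

Present value of the stream is 3300·δ + 3700·δ². Indifference gives 3300δ + 3700δ² = 4208.17.
So 3700δ² + 3300δ − 4208.17 = 0.
By the quadratic formula (taking the positive root), δ = (−3300 + √73170916.00) / 7400 ≈ 0.710.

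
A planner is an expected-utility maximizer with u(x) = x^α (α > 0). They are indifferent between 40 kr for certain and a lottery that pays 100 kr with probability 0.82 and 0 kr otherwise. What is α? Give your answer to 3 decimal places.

α ≈ 0.217

Since u(0) = 0, the lottery's EU is 0.82·100^α.
Indifference: 40^α = 0.82·100^α, so (40/100)^α = 0.82.
α = ln(0.82) / ln(40/100) = -0.198451/-0.916291 ≈ 0.217.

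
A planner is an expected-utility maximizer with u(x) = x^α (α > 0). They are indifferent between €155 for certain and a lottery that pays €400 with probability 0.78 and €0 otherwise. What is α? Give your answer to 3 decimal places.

α ≈ 0.262

Since u(0) = 0, the lottery's EU is 0.78·400^α.
Setting u(155) equal to that: 155^α = 0.78·400^α ⇒ (155/400)^α = 0.78.
Taking logs: α·ln(155/400) = ln(0.78), so α = -0.248461 / -0.948039 ≈ 0.262.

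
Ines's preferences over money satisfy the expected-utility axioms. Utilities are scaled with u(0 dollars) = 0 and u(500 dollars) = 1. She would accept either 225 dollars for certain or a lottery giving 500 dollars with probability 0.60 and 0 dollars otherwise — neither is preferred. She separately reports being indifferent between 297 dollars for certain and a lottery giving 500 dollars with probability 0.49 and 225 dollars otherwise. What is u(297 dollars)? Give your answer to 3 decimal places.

0.796

The first gamble pins u(225 dollars): it must equal 0.60·1 + 0.40·0 = 0.60.
The second indifference gives u(297 dollars) = 0.49·u(500 dollars) + 0.51·u(225 dollars) = 0.49·1.00 + 0.51·0.60 = 0.7960.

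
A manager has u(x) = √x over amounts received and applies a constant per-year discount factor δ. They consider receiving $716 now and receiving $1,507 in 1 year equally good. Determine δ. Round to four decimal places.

δ ≈ 0.6893

Equating discounted utilities: u(716) = δ·u(1507) ⇒ δ = u(716)/u(1507).
Since u(x) = √x, δ = √(716/1507) = 0.68929.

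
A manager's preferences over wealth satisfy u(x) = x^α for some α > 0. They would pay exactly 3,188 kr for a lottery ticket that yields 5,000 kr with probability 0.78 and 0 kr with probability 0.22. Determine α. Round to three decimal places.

Since u(0) = 0, the lottery's EU is 0.78·5000^α.
Indifference: 3188^α = 0.78·5000^α, so (3188/5000)^α = 0.78.
Taking logs: α·ln(3188/5000) = ln(0.78), so α = -0.248461 / -0.450044 ≈ 0.552.

α ≈ 0.552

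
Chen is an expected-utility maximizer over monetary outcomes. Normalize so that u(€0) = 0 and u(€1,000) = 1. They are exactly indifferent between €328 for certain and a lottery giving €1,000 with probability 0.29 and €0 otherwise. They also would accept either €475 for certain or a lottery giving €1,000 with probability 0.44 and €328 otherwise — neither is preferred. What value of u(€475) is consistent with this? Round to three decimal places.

The first gamble pins u(€328): it must equal 0.29·1 + 0.71·0 = 0.29.
Chaining: u(€475) = 0.44·1.00 + 0.56·0.29 = 0.6024.

0.602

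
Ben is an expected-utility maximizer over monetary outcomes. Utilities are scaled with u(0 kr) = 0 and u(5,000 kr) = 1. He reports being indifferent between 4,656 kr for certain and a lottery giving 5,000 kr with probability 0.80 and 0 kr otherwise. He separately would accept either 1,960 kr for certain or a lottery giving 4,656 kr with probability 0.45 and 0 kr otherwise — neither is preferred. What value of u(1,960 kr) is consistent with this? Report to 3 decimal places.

From the first indifference, u(4,656 kr) = 0.80·u(5,000 kr) + 0.20·u(0 kr) = 0.80·1 + 0.20·0 = 0.80.
Then u(1,960 kr) = 0.45·u(4,656 kr) + 0.55·u(0 kr) = 0.45·0.80 + 0.55·0.00 = 0.3600.

0.360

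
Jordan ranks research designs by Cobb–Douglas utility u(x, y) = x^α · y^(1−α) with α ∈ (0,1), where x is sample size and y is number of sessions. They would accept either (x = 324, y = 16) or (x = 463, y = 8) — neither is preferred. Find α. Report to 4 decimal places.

Indifference: 324^α · 16^(1−α) = 463^α · 8^(1−α).
(324/463)^α = (8/16)^(1−α); take logs: α·ln(324/463) = (1−α)·ln(8/16), i.e. α·-0.3569835 = (1−α)·-0.6931472.
Thus α·(-1.0501307) = -0.6931472, so α = -0.6931472/-1.0501307 ≈ 0.6601.

α ≈ 0.6601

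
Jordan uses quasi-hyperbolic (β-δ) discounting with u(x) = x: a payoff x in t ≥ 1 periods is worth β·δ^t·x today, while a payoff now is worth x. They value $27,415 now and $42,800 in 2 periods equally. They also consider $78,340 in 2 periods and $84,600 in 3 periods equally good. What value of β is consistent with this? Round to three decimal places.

Both payoffs in the second observation are in the future, so β drops out: δ^2·78340 = δ^3·84600 ⇒ δ = 78340/84600 = 0.92600.
Now use the now-vs-future pair: 27415 = β·δ^2·42800 gives β = 27415/(0.85748·42800) ≈ 0.747.

β ≈ 0.747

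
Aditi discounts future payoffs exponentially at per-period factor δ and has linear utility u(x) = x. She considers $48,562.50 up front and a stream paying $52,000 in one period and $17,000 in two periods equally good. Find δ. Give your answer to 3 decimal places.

δ ≈ 0.750

Equating present values: 48562.50 = 52000δ + 17000δ².
Rearranged: 17000δ² + 52000δ − 48562.50 = 0.
The positive root is δ = [−52000 + √(52000² + 4·17000·48562.50)] / (2·17000) = (−52000 + 77500.000)/34000 ≈ 0.750.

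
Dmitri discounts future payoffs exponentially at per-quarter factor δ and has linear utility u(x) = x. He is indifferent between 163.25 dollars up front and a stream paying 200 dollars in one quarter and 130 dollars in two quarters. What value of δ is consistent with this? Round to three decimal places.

δ ≈ 0.590

Equating present values: 163.25 = 200δ + 130δ².
Rearranged: 130δ² + 200δ − 163.25 = 0.
By the quadratic formula (taking the positive root), δ = (−200 + √124890.00) / 260 ≈ 0.590.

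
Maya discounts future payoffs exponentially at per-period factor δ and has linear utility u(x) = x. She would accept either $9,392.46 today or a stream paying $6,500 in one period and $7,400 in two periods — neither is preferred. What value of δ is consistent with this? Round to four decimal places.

The stream is worth 6500δ + 7400δ² today, so 6500δ + 7400δ² = 9392.46.
Rearranged: 7400δ² + 6500δ − 9392.46 = 0.
The positive root is δ = [−6500 + √(6500² + 4·7400·9392.46)] / (2·7400) = (−6500 + 17896.000)/14800 ≈ 0.7700.

δ ≈ 0.7700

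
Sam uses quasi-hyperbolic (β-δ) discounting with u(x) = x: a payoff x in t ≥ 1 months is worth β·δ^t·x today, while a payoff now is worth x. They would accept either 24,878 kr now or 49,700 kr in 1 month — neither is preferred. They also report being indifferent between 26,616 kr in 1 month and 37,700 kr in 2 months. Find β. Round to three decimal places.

β ≈ 0.709

From the later pair, β·δ^1·26616 = β·δ^2·37700; dividing through, δ = 26616/37700 = 0.70599.
The first indifference: 24878 = β·δ·49700, so β = 24878/(δ·49700) = 24878/(0.70599·49700) ≈ 0.709.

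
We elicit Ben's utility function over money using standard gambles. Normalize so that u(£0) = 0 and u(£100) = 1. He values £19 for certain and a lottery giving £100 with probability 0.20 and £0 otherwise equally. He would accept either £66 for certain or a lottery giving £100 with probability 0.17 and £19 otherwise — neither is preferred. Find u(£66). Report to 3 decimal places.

0.336

First, u(£19) = 0.20·u(£100) + 0.80·u(£0) = 0.20.
Chaining: u(£66) = 0.17·1.00 + 0.83·0.20 = 0.3360.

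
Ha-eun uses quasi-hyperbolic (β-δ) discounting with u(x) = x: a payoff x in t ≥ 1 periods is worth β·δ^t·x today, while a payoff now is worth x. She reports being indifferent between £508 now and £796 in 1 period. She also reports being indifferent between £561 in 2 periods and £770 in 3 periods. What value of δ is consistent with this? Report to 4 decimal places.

δ ≈ 0.7286

The second indifference involves only future payoffs, so β cancels: β·δ^2·561 = β·δ^3·770, giving δ = 561/770 = 0.72857.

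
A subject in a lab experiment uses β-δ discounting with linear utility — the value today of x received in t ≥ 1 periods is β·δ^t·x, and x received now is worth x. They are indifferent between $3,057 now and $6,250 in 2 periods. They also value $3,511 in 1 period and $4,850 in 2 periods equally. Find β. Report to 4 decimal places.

β ≈ 0.9333

The second indifference involves only future payoffs, so β cancels: β·δ^1·3511 = β·δ^2·4850, giving δ = 3511/4850 = 0.72392.
Substituting δ into 3057 = β·δ^2·6250: β = 3057/(3275.354) ≈ 0.9333.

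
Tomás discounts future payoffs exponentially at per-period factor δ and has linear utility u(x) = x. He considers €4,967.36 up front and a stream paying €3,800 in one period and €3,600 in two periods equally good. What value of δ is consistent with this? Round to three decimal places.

The stream is worth 3800δ + 3600δ² today, so 3800δ + 3600δ² = 4967.36.
That is, 3600δ² + 3800δ − 4967.36 = 0, a quadratic in δ.
The positive root is δ = [−3800 + √(3800² + 4·3600·4967.36)] / (2·3600) = (−3800 + 9272.000)/7200 ≈ 0.760.

δ ≈ 0.760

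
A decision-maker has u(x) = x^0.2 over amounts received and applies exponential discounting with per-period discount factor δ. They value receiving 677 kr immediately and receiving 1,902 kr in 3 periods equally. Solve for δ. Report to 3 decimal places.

δ ≈ 0.933

Equating discounted utilities: u(677) = δ^3·u(1902) ⇒ δ^3 = u(677)/u(1902).
Since u(x) = x^0.2, δ^3 = (677/1902)^0.2 = 0.35594^0.2 = 0.81335.
Taking the cube root: δ = 0.81335^(1/3) ≈ 0.933.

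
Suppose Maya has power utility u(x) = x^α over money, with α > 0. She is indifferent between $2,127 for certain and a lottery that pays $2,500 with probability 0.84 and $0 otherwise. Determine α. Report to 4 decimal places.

The lottery's expected utility is 0.84·u(2500) + 0.16·u(0) = 0.84·2500^α (since u(0) = 0 for α > 0).
Equating: 2127^α = 0.84·2500^α, i.e. 0.8508^α = 0.84.
α = ln(0.84) / ln(2127/2500) = -0.1743534/-0.1615782 ≈ 1.0791.

α ≈ 1.0791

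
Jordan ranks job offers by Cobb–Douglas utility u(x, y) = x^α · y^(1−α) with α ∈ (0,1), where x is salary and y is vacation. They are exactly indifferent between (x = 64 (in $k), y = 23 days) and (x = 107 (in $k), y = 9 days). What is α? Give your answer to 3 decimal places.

α ≈ 0.646

Set the two utilities equal: 64^α·23^(1−α) = 107^α·9^(1−α).
Rearrange to (64/107)^α = (9/23)^(1−α) and take logs: α·-0.513946 = (1−α)·-0.938270.
So α/(1−α) = (-0.938270)/(-0.513946) = 1.825620, and α = 1.825620/2.825620 ≈ 0.646.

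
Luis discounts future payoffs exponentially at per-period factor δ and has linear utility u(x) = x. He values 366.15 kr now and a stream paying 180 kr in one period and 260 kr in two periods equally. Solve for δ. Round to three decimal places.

δ ≈ 0.890

The stream is worth 180δ + 260δ² today, so 180δ + 260δ² = 366.15.
That is, 260δ² + 180δ − 366.15 = 0, a quadratic in δ.
By the quadratic formula (taking the positive root), δ = (−180 + √413196.00) / 520 ≈ 0.890.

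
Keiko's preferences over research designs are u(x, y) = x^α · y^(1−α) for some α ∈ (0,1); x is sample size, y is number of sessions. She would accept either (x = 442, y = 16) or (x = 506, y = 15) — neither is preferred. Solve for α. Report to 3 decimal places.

The Cobb–Douglas utilities coincide, so 442^α·16^(1−α) = 506^α·15^(1−α).
Rearrange to (442/506)^α = (15/16)^(1−α) and take logs: α·-0.135227 = (1−α)·-0.064539.
Thus α·(-0.199766) = -0.064539, so α = -0.064539/-0.199766 ≈ 0.323.

α ≈ 0.323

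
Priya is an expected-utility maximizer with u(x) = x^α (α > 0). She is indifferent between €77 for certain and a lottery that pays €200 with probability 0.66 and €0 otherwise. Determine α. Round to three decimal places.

α ≈ 0.435

EU(lottery) = 0.66·200^α + 0.34·0 = 0.66·200^α.
Equating: 77^α = 0.66·200^α, i.e. 0.3850^α = 0.66.
α = ln(0.66) / ln(77/200) = -0.415515/-0.954512 ≈ 0.435.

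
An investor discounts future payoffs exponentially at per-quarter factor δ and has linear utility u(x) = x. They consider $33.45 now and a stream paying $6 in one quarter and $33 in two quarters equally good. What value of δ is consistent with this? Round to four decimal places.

Equating present values: 33.45 = 6δ + 33δ².
Rearranged: 33δ² + 6δ − 33.45 = 0.
δ = (−6 + √(6² + 4·33·33.45)) / (2·33) = (−6 + √4451.40) / 66 ≈ 0.9200.

δ ≈ 0.9200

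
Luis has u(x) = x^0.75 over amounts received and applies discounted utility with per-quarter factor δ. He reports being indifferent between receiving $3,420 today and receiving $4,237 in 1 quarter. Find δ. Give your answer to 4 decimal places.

Equating discounted utilities: u(3420) = δ·u(4237) ⇒ δ = u(3420)/u(4237).
Since u(x) = x^0.75, δ = (3420/4237)^0.75 = 0.80717^0.75 = 0.85158.

δ ≈ 0.8516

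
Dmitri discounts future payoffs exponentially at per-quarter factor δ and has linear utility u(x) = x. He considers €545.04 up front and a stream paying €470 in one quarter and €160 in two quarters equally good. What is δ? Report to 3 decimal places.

δ ≈ 0.890

The stream is worth 470δ + 160δ² today, so 470δ + 160δ² = 545.04.
That is, 160δ² + 470δ − 545.04 = 0, a quadratic in δ.
The positive root is δ = [−470 + √(470² + 4·160·545.04)] / (2·160) = (−470 + 754.802)/320 ≈ 0.890.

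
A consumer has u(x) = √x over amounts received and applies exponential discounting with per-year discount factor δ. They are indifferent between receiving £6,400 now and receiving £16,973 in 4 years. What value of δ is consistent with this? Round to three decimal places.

δ ≈ 0.885

Indifference means u(6400) = δ^4 · u(16973), so δ^4 = u(6400)/u(16973).
Since u(x) = √x, δ^4 = √(6400/16973) = 0.61406.
Hence δ = (0.61406)^(1/4) = 0.88522.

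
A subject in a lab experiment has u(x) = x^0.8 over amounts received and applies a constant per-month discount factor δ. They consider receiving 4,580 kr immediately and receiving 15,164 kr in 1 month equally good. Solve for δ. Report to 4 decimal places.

δ ≈ 0.3837

The payoff in 1 month is discounted by δ, so u(4580) = δ·u(15164) and δ = u(4580)/u(15164).
Since u(x) = x^0.8, δ = (4580/15164)^0.8 = 0.30203^0.8 = 0.38374.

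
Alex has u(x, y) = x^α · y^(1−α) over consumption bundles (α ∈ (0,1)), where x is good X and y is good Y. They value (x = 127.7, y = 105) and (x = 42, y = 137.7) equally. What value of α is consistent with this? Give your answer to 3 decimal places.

The Cobb–Douglas utilities coincide, so 127.7^α·105^(1−α) = 42^α·137.7^(1−α).
Taking logs: α·ln 127.7 + (1−α)·ln 105 = α·ln 42 + (1−α)·ln 137.7, i.e. α·1.112014 = (1−α)·0.271117.
Thus α·(1.383131) = 0.271117, so α = 0.271117/1.383131 ≈ 0.196.

α ≈ 0.196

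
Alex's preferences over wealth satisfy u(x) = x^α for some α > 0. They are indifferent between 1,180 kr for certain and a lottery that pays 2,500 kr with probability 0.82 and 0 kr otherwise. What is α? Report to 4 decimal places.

Since u(0) = 0, the lottery's EU is 0.82·2500^α.
Equating: 1180^α = 0.82·2500^α, i.e. 0.4720^α = 0.82.
Taking logs: α·ln(1180/2500) = ln(0.82), so α = -0.1984509 / -0.7507763 ≈ 0.2643.

α ≈ 0.2643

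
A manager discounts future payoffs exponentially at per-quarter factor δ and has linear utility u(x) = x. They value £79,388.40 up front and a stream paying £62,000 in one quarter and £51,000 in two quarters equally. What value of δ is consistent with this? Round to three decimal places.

δ ≈ 0.780

Equating present values: 79388.40 = 62000δ + 51000δ².
Rearranged: 51000δ² + 62000δ − 79388.40 = 0.
δ = (−62000 + √(62000² + 4·51000·79388.40)) / (2·51000) = (−62000 + √20039233600.00) / 102000 ≈ 0.780.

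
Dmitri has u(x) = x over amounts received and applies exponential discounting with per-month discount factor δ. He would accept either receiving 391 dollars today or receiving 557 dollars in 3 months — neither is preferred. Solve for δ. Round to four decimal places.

δ ≈ 0.8887

Equating discounted utilities: u(391) = δ^3·u(557) ⇒ δ^3 = u(391)/u(557).
With u(x) = x: δ^3 = 391/557 = 0.70197.
Taking the cube root: δ = 0.70197^(1/3) ≈ 0.8887.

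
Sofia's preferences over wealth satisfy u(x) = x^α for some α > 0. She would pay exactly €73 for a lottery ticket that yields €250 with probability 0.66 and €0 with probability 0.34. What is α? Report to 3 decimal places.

EU(lottery) = 0.66·250^α + 0.34·0 = 0.66·250^α.
Equating: 73^α = 0.66·250^α, i.e. 0.2920^α = 0.66.
Taking logs: α·ln(73/250) = ln(0.66), so α = -0.415515 / -1.231001 ≈ 0.338.

α ≈ 0.338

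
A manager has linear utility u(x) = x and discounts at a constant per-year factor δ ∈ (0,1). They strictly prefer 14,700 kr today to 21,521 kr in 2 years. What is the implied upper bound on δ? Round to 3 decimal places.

Comparing present values: 14700 > δ^2·21521.
Hence δ^2 < 14700/21521 = 0.68305, and x ↦ x^(1/2) is increasing on (0,∞).
δ < 0.68305^(1/2) = 0.826.

δ < 0.826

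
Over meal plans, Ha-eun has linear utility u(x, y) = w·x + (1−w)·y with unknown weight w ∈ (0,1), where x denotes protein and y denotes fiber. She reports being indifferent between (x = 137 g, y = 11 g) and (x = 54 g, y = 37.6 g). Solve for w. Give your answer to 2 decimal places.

Equating utilities: w·137 + (1−w)·11 = w·54 + (1−w)·37.6.
Rearranging, 83·w − 26.6·(1−w) = 0.
Hence w = 26.6/(83+26.6) = 26.6/109.6 = 0.24.

w = 0.24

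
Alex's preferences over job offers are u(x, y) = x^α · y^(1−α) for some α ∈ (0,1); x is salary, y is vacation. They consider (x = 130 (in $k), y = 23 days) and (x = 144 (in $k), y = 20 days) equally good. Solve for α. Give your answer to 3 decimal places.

α ≈ 0.577

Indifference: 130^α · 23^(1−α) = 144^α · 20^(1−α).
Taking logs: α·ln 130 + (1−α)·ln 23 = α·ln 144 + (1−α)·ln 20, i.e. α·-0.102279 = (1−α)·-0.139762.
Thus α·(-0.242041) = -0.139762, so α = -0.139762/-0.242041 ≈ 0.577.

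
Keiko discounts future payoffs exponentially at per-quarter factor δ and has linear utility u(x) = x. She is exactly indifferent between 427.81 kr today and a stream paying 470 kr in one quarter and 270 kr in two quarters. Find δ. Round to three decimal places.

δ ≈ 0.660

Equating present values: 427.81 = 470δ + 270δ².
Rearranged: 270δ² + 470δ − 427.81 = 0.
By the quadratic formula (taking the positive root), δ = (−470 + √682934.80) / 540 ≈ 0.660.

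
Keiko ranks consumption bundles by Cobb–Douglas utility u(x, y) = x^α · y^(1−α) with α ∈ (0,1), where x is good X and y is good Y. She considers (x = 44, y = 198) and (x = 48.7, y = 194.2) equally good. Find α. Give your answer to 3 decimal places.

Set the two utilities equal: 44^α·198^(1−α) = 48.7^α·194.2^(1−α).
Taking logs: α·ln 44 + (1−α)·ln 198 = α·ln 48.7 + (1−α)·ln 194.2, i.e. α·-0.101489 = (1−α)·-0.019378.
Thus α·(-0.120867) = -0.019378, so α = -0.019378/-0.120867 ≈ 0.160.

α ≈ 0.160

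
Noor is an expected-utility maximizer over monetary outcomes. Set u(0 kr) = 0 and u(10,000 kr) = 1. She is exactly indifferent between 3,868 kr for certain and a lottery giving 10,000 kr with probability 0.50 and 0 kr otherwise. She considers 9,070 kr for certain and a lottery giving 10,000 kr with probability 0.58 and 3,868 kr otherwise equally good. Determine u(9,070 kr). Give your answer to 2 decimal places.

0.79

The first gamble pins u(3,868 kr): it must equal 0.50·1 + 0.50·0 = 0.50.
Then u(9,070 kr) = 0.58·u(10,000 kr) + 0.42·u(3,868 kr) = 0.58·1.00 + 0.42·0.50 = 0.7900.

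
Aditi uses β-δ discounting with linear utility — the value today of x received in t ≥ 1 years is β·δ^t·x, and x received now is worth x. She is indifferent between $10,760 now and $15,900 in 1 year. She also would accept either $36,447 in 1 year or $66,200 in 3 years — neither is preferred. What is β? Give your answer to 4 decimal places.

Both payoffs in the second observation are in the future, so β drops out: δ^1·36447 = δ^3·66200 ⇒ δ^2 = 36447/66200 = 0.55056, so δ = 0.74200.
Now use the now-vs-future pair: 10760 = β·δ·15900 gives β = 10760/(0.74200·15900) ≈ 0.9120.

β ≈ 0.9120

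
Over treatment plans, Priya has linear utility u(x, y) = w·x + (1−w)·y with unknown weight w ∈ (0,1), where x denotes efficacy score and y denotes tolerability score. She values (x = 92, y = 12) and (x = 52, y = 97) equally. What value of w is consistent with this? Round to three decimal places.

Indifference: w·92 + (1−w)·12 = w·52 + (1−w)·97.
Collecting terms: w·40 = (1−w)·85.
The marginal rate of substitution is 85/40, so w = 85/(40+85) = 0.680.

w = 0.680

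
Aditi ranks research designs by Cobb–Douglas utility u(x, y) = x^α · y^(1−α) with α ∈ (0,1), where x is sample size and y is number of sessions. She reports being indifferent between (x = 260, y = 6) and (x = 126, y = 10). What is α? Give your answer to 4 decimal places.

The Cobb–Douglas utilities coincide, so 260^α·6^(1−α) = 126^α·10^(1−α).
(260/126)^α = (10/6)^(1−α); take logs: α·ln(260/126) = (1−α)·ln(10/6), i.e. α·0.7243997 = (1−α)·0.5108256.
So α/(1−α) = (0.5108256)/(0.7243997) = 0.7051709, and α = 0.7051709/1.7051709 ≈ 0.4135.

α ≈ 0.4135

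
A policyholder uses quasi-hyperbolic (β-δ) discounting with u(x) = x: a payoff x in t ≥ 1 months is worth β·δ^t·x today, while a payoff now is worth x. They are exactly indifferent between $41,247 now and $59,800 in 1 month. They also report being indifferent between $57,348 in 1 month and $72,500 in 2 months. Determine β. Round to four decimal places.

The second indifference involves only future payoffs, so β cancels: β·δ^1·57348 = β·δ^2·72500, giving δ = 57348/72500 = 0.79101.
The first indifference: 41247 = β·δ·59800, so β = 41247/(δ·59800) = 41247/(0.79101·59800) ≈ 0.8720.

β ≈ 0.8720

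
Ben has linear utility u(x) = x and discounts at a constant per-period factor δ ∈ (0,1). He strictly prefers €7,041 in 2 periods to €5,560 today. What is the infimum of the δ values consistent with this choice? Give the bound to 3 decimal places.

δ > 0.889

The preference means 5560 < δ^2·7041.
Dividing by 7041: δ^2 > 0.78966. Both sides are positive, so the square root keeps the direction.
δ > 0.78966^(1/2) = 0.889.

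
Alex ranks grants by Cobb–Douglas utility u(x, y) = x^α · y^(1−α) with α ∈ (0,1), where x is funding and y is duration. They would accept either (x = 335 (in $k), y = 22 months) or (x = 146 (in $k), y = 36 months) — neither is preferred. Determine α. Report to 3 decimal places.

α ≈ 0.372

Set the two utilities equal: 335^α·22^(1−α) = 146^α·36^(1−α).
Rearrange to (335/146)^α = (36/22)^(1−α) and take logs: α·0.830524 = (1−α)·0.492476.
With A = 0.830524 and B = 0.492476: α·A = (1−α)·B, so α = B/(A+B) = 0.492476/1.323000 ≈ 0.372.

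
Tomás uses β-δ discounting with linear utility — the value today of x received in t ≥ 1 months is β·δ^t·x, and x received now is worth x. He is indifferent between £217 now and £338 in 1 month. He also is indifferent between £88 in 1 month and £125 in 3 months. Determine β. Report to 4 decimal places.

Both payoffs in the second observation are in the future, so β drops out: δ^1·88 = δ^3·125 ⇒ δ^2 = 88/125 = 0.70400, so δ = 0.83905.
Now use the now-vs-future pair: 217 = β·δ·338 gives β = 217/(0.83905·338) ≈ 0.7652.

β ≈ 0.7652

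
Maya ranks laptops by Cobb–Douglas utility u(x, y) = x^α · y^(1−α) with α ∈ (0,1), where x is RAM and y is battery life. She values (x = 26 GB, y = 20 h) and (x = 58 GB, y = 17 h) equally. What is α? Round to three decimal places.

Indifference: 26^α · 20^(1−α) = 58^α · 17^(1−α).
(26/58)^α = (17/20)^(1−α); take logs: α·ln(26/58) = (1−α)·ln(17/20), i.e. α·-0.802346 = (1−α)·-0.162519.
Thus α·(-0.964865) = -0.162519, so α = -0.162519/-0.964865 ≈ 0.168.

α ≈ 0.168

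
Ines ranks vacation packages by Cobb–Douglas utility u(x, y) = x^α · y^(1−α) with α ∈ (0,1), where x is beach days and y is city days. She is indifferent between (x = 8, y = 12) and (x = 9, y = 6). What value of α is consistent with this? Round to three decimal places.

α ≈ 0.855

Set the two utilities equal: 8^α·12^(1−α) = 9^α·6^(1−α).
(8/9)^α = (6/12)^(1−α); take logs: α·ln(8/9) = (1−α)·ln(6/12), i.e. α·-0.117783 = (1−α)·-0.693147.
Thus α·(-0.810930) = -0.693147, so α = -0.693147/-0.810930 ≈ 0.855.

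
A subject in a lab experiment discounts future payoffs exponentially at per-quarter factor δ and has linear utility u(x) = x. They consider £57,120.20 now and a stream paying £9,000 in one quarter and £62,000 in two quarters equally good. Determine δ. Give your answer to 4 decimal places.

Equating present values: 57120.20 = 9000δ + 62000δ².
So 62000δ² + 9000δ − 57120.20 = 0.
δ = (−9000 + √(9000² + 4·62000·57120.20)) / (2·62000) = (−9000 + √14246809600.00) / 124000 ≈ 0.8900.

δ ≈ 0.8900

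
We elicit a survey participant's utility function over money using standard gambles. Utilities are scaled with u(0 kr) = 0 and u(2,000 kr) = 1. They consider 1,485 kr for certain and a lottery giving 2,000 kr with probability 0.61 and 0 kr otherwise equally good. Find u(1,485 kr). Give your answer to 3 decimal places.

0.610

u(1,485 kr) equals the lottery's expected utility: 0.61·1 + 0.39·0 = 0.61.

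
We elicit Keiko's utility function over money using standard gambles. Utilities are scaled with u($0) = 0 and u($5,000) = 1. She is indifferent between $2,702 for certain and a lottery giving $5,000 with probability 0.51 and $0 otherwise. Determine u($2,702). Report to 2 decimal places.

0.51

The indifference gives u($2,702) = 0.51·u($5,000) + 0.49·u($0) = 0.51·1 + 0.49·0 = 0.51.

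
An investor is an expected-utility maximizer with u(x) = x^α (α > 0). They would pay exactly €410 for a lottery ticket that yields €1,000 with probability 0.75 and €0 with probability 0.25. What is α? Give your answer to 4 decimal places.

EU(lottery) = 0.75·1000^α + 0.25·0 = 0.75·1000^α.
Equating: 410^α = 0.75·1000^α, i.e. 0.4100^α = 0.75.
α = ln(0.75) / ln(410/1000) = -0.2876821/-0.8915981 ≈ 0.3227.

α ≈ 0.3227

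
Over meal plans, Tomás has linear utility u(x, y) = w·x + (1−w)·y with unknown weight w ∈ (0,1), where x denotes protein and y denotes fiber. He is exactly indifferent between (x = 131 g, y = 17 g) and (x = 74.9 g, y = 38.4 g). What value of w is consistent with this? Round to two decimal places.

w = 0.28

Indifference: w·131 + (1−w)·17 = w·74.9 + (1−w)·38.4.
w·(131−74.9) = (1−w)·(38.4−17), i.e. w·56.1 = (1−w)·21.4.
So w/(1−w) = 21.4/56.1 = 0.3815, giving w = 21.4/(56.1+21.4) = 0.28.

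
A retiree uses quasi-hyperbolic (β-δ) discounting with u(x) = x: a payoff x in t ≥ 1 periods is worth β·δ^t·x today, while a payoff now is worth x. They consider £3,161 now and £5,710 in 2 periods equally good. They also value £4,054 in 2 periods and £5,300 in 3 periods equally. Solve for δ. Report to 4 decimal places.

From the later pair, β·δ^2·4054 = β·δ^3·5300; dividing through, δ = 4054/5300 = 0.76491.

δ ≈ 0.7649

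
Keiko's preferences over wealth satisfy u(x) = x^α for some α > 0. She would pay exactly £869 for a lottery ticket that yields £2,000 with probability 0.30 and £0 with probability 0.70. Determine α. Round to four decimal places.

Since u(0) = 0, the lottery's EU is 0.30·2000^α.
Indifference: 869^α = 0.30·2000^α, so (869/2000)^α = 0.30.
Taking logs: α·ln(869/2000) = ln(0.30), so α = -1.2039728 / -0.8335593 ≈ 1.4444.

α ≈ 1.4444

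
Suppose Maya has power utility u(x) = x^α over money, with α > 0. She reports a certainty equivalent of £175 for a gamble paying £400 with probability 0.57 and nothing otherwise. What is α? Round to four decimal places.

EU(lottery) = 0.57·400^α + 0.43·0 = 0.57·400^α.
Equating: 175^α = 0.57·400^α, i.e. 0.4375^α = 0.57.
Take logs: α = ln 0.57 / ln(175/400) ≈ 0.679973.

α ≈ 0.6800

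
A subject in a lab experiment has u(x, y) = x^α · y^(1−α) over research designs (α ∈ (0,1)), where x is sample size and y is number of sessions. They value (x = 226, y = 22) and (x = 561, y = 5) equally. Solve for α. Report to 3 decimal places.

α ≈ 0.620

Indifference: 226^α · 22^(1−α) = 561^α · 5^(1−α).
Rearrange to (226/561)^α = (5/22)^(1−α) and take logs: α·-0.909186 = (1−α)·-1.481605.
Thus α·(-2.390791) = -1.481605, so α = -1.481605/-2.390791 ≈ 0.620.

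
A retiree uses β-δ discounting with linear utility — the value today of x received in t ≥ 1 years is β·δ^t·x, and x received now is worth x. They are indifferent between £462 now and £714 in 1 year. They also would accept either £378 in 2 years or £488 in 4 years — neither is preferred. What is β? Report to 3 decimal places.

From the later pair, β·δ^2·378 = β·δ^4·488; dividing through, δ^2 = 378/488 = 0.77459, so δ = 0.88011.
Substituting δ into 462 = β·δ·714: β = 462/(628.397) ≈ 0.735.

β ≈ 0.735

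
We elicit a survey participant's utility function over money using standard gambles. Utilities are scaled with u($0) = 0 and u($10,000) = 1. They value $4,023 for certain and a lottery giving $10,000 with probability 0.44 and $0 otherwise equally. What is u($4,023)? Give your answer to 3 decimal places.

By the standard-gamble method, u($4,023) is just the indifference probability on the best outcome: 0.44.

0.440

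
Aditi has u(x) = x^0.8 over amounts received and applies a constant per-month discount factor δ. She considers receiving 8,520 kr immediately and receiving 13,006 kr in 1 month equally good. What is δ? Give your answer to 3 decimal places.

Equating discounted utilities: u(8520) = δ·u(13006) ⇒ δ = u(8520)/u(13006).
Since u(x) = x^0.8, δ = (8520/13006)^0.8 = 0.65508^0.8 = 0.71291.

δ ≈ 0.713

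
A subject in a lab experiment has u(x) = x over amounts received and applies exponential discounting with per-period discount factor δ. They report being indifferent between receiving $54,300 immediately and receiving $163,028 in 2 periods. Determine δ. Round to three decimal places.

Equating discounted utilities: u(54300) = δ^2·u(163028) ⇒ δ^2 = u(54300)/u(163028).
With u(x) = x: δ^2 = 54300/163028 = 0.33307.
Taking the square root: δ = 0.33307^(1/2) ≈ 0.577.

δ ≈ 0.577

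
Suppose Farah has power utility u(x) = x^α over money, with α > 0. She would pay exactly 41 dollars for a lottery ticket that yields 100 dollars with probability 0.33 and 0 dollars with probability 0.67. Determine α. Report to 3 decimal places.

α ≈ 1.243

EU(lottery) = 0.33·100^α + 0.67·0 = 0.33·100^α.
Equating: 41^α = 0.33·100^α, i.e. 0.4100^α = 0.33.
Taking logs: α·ln(41/100) = ln(0.33), so α = -1.108663 / -0.891598 ≈ 1.243.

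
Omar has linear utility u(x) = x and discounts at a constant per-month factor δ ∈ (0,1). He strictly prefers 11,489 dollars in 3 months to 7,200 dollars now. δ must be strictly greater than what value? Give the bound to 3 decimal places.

δ > 0.856

Under u(x) = x this choice says 7200 < δ^3·11489.
Dividing by 11489: δ^3 > 0.62669. Both sides are positive, so the cube root keeps the direction.
δ > (7200/11489)^(1/3) ≈ 0.856.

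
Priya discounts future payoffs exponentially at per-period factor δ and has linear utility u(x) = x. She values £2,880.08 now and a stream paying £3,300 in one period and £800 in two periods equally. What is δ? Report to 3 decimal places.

Equating present values: 2880.08 = 3300δ + 800δ².
So 800δ² + 3300δ − 2880.08 = 0.
The positive root is δ = [−3300 + √(3300² + 4·800·2880.08)] / (2·800) = (−3300 + 4484.000)/1600 ≈ 0.740.

δ ≈ 0.740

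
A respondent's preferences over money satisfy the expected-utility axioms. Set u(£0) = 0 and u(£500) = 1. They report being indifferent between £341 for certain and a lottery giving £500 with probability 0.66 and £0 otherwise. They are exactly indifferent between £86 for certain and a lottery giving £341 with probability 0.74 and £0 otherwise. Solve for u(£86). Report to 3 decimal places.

0.488

The first gamble pins u(£341): it must equal 0.66·1 + 0.34·0 = 0.66.
The second indifference gives u(£86) = 0.74·u(£341) + 0.26·u(£0) = 0.74·0.66 + 0.26·0.00 = 0.4884.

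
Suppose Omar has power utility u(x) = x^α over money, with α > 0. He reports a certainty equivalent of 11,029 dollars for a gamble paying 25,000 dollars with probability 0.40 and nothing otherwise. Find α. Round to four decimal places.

EU(lottery) = 0.40·25000^α + 0.60·0 = 0.40·25000^α.
Setting u(11029) equal to that: 11029^α = 0.40·25000^α ⇒ (11029/25000)^α = 0.40.
Taking logs: α·ln(11029/25000) = ln(0.40), so α = -0.9162907 / -0.8183477 ≈ 1.1197.

α ≈ 1.1197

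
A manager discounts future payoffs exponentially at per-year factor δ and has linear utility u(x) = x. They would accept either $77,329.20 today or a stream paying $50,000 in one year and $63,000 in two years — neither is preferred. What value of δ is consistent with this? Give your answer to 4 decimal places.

δ ≈ 0.7800

Equating present values: 77329.20 = 50000δ + 63000δ².
Rearranged: 63000δ² + 50000δ − 77329.20 = 0.
δ = (−50000 + √(50000² + 4·63000·77329.20)) / (2·63000) = (−50000 + √21986958400.00) / 126000 ≈ 0.7800.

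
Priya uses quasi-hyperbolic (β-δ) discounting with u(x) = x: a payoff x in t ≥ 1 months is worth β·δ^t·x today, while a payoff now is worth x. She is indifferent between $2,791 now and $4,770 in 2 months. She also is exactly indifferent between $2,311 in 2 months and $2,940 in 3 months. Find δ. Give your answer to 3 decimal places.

Both payoffs in the second observation are in the future, so β drops out: δ^2·2311 = δ^3·2940 ⇒ δ = 2311/2940 = 0.78605.

δ ≈ 0.786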